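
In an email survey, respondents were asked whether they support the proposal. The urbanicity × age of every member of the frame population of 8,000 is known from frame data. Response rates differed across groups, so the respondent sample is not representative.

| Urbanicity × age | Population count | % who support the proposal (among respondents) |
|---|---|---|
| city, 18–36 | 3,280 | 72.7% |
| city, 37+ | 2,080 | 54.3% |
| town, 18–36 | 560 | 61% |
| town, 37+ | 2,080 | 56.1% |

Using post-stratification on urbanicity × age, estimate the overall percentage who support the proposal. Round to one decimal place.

62.8%

Post-stratification weights by population share, not respondent share:
  city, 18–36: (3,280/8,000) × 72.7 = 29.807
  city, 37+: (2,080/8,000) × 54.3 = 14.118
  town, 18–36: (560/8,000) × 61 = 4.27
  town, 37+: (2,080/8,000) × 56.1 = 14.586
Post-stratified estimate = 62.781 → 62.8%.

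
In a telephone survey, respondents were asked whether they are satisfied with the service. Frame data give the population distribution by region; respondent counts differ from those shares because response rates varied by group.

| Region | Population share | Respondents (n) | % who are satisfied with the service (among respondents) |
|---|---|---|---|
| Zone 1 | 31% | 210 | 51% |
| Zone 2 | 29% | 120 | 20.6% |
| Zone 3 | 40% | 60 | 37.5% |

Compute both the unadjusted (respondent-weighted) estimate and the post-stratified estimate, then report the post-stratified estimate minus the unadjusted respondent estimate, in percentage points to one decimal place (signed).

-2.8 percentage points

Unadjusted (pooled respondent) estimate weights by respondent counts:
  (210/390)×51 + (120/390)×20.6 + (60/390)×37.5 = 39.5692%
Post-stratifying to population shares instead:
  0.31×51 + 0.29×20.6 + 0.4×37.5 = 36.784%
Difference = 36.784 − 39.5692 = -2.7852 pp.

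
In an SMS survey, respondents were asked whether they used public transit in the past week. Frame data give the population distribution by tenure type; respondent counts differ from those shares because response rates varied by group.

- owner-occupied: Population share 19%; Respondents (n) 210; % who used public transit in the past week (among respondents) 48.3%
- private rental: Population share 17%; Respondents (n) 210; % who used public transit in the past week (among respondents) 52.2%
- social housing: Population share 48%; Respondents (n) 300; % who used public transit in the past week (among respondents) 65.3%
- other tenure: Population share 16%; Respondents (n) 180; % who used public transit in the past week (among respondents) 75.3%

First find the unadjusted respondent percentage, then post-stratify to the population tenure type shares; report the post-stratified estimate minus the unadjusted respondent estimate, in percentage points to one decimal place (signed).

Unadjusted (pooled respondent) estimate weights by respondent counts:
  (210/900)×48.3 + (210/900)×52.2 + (300/900)×65.3 + (180/900)×75.3 = 60.2767%
Reweighting by population tenure type shares:
  0.19×48.3 + 0.17×52.2 + 0.48×65.3 + 0.16×75.3 = 61.443%
Difference = 61.443 − 60.2767 = 1.1663 pp.

+1.2 percentage points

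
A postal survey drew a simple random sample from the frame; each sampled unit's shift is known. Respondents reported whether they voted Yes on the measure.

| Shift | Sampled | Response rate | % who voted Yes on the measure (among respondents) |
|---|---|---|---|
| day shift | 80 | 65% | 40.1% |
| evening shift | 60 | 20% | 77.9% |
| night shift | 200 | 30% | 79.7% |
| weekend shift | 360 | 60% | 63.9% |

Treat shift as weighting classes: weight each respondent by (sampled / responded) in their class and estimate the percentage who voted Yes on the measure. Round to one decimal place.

Weighting each respondent by the inverse class response rate inflates each class back to its sampled size, so the class weight is n_sampled:
  day shift: 80 × 40.1 = 3208
  evening shift: 60 × 77.9 = 4674
  night shift: 200 × 79.7 = 15,940
  weekend shift: 360 × 63.9 = 23,004
Adjusted estimate = 46,826 / 700 = 66.8943 → 66.9%.

66.9%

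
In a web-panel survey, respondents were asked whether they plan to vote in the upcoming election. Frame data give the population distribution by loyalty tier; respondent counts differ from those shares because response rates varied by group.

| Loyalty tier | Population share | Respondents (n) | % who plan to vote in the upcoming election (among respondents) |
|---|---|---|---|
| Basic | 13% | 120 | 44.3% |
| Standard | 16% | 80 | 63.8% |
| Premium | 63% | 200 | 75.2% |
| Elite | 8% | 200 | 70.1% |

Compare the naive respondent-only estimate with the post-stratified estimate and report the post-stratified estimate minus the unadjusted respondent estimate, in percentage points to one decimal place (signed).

Unadjusted (pooled respondent) estimate weights by respondent counts:
  (120/600)×44.3 + (80/600)×63.8 + (200/600)×75.2 + (200/600)×70.1 = 65.8%
Reweighting by population loyalty tier shares:
  0.13×44.3 + 0.16×63.8 + 0.63×75.2 + 0.08×70.1 = 68.951%
Difference = 68.951 − 65.8 = 3.151 pp.

+3.2 percentage points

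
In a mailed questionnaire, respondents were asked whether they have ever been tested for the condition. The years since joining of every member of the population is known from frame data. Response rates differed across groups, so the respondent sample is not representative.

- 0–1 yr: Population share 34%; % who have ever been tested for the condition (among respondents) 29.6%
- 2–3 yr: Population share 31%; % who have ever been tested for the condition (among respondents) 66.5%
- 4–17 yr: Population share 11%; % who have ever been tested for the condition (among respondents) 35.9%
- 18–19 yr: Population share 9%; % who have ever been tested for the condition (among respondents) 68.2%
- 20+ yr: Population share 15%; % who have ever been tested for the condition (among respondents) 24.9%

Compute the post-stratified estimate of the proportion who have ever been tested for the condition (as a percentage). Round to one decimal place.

Reweight to the known years since joining distribution:
  0–1 yr: 0.34 × 29.6 = 10.064
  2–3 yr: 0.31 × 66.5 = 20.615
  4–17 yr: 0.11 × 35.9 = 3.949
  18–19 yr: 0.09 × 68.2 = 6.138
  20+ yr: 0.15 × 24.9 = 3.735
Post-stratified estimate = 44.501 → 44.5%.

44.5%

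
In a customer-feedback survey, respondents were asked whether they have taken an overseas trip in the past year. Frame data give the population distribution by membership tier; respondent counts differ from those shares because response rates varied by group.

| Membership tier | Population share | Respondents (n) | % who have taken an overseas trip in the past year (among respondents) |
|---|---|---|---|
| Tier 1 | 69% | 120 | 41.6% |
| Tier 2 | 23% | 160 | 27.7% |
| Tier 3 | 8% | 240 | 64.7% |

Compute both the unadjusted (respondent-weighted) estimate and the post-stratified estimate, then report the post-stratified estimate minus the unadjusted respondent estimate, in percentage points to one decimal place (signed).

Without adjustment, the pooled respondent share is:
  (120/520)×41.6 + (160/520)×27.7 + (240/520)×64.7 = 47.9846%
Reweighting by population membership tier shares:
  0.69×41.6 + 0.23×27.7 + 0.08×64.7 = 40.251%
Difference = 40.251 − 47.9846 = -7.7336 pp.

-7.7 percentage points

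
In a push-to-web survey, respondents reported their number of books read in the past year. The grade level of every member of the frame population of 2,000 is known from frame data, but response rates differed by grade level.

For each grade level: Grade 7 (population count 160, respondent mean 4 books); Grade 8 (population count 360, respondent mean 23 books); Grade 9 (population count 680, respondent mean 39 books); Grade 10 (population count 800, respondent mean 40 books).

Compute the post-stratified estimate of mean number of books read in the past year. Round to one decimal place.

33.7

Reweight to the known grade level distribution:
  Grade 7: (160/2,000) × 4 = 0.32
  Grade 8: (360/2,000) × 23 = 4.14
  Grade 9: (680/2,000) × 39 = 13.26
  Grade 10: (800/2,000) × 40 = 16
Post-stratified estimate = 33.72 → 33.7.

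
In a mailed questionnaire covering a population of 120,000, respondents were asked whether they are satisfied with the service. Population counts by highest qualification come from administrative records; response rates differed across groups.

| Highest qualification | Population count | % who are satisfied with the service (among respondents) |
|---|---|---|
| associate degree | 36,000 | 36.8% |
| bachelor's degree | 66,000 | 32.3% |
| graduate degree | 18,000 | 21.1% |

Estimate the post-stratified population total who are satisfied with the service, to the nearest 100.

Estimated count per cell = population count × respondent percentage:
  associate degree: 36,000 × 36.8% = 13,248
  bachelor's degree: 66,000 × 32.3% = 21,318
  graduate degree: 18,000 × 21.1% = 3798
Estimated total = 38,364 → 38,400.

38,400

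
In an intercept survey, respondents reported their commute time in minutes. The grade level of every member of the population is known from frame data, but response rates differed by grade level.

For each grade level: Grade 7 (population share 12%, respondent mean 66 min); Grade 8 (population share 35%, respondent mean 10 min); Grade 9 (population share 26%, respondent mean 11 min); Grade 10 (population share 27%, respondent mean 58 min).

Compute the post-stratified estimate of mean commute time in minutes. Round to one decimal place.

Post-stratification weights by population share, not respondent share:
  Grade 7: 0.12 × 66 = 7.92
  Grade 8: 0.35 × 10 = 3.5
  Grade 9: 0.26 × 11 = 2.86
  Grade 10: 0.27 × 58 = 15.66
Post-stratified estimate = 29.94 → 29.9.

29.9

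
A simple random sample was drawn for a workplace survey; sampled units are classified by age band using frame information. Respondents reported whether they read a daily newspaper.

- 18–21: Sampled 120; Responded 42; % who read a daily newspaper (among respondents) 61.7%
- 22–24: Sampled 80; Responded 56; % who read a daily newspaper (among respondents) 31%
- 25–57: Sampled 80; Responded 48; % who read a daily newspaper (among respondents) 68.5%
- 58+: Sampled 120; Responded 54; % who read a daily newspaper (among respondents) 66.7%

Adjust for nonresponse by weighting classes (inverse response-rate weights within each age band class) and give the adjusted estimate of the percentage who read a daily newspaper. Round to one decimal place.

58.4%

Class response rates: 18–21 42/120 = 35%, 22–24 56/80 = 70%, 25–57 48/80 = 60%, 58+ 54/120 = 45%.
With weight = n_sampled/n_responded per class, the weighted class total is n_sampled:
  18–21: 120 × 61.7 = 7404
  22–24: 80 × 31 = 2480
  25–57: 80 × 68.5 = 5480
  58+: 120 × 66.7 = 8004
Adjusted estimate = 23,368 / 400 = 58.42 → 58.4%.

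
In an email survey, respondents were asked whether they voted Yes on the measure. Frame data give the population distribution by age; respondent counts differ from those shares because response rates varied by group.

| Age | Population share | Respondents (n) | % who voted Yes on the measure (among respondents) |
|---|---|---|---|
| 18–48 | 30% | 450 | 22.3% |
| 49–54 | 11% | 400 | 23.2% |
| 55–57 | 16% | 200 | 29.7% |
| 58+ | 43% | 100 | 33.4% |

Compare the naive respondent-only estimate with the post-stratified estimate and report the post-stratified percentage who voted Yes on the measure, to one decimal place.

28.4%

Unadjusted (pooled respondent) estimate weights by respondent counts:
  (450/1150)×22.3 + (400/1150)×23.2 + (200/1150)×29.7 + (100/1150)×33.4 = 24.8652%
Post-stratified estimate weights by population shares:
  0.3×22.3 + 0.11×23.2 + 0.16×29.7 + 0.43×33.4 = 28.356%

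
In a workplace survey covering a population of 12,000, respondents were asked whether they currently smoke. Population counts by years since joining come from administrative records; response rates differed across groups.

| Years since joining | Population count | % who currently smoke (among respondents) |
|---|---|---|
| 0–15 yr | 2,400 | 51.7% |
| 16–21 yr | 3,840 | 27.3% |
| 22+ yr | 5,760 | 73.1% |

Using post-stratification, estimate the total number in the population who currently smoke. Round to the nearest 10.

6,500

Apply each group's respondent rate to its population count:
  0–15 yr: 2,400 × 51.7% = 1240.8
  16–21 yr: 3,840 × 27.3% = 1048.32
  22+ yr: 5,760 × 73.1% = 4210.56
Estimated total = 6499.68 → 6,500.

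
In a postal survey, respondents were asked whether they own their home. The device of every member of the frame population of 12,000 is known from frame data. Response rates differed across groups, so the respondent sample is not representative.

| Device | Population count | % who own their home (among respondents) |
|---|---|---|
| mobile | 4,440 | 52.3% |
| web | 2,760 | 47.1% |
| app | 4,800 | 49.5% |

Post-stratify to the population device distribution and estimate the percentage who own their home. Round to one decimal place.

50.0%

Each cell contributes population-share × respondent value:
  mobile: (4,440/12,000) × 52.3 = 19.351
  web: (2,760/12,000) × 47.1 = 10.833
  app: (4,800/12,000) × 49.5 = 19.8
Post-stratified estimate = 49.984 → 50.0%.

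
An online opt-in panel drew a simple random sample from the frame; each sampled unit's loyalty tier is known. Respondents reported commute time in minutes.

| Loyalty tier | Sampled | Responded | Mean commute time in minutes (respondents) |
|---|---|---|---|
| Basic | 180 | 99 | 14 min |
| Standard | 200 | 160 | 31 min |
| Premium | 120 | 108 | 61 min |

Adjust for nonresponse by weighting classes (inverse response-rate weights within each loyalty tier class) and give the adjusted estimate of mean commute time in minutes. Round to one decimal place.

Class response rates: Basic 99/180 = 55%, Standard 160/200 = 80%, Premium 108/120 = 90%.
Inverse-response-rate weighting restores each class to its sampled count, so class totals weight by n_sampled:
  Basic: 180 × 14 = 2520
  Standard: 200 × 31 = 6200
  Premium: 120 × 61 = 7320
Adjusted estimate = 16,040 / 500 = 32.08 → 32.1.

32.1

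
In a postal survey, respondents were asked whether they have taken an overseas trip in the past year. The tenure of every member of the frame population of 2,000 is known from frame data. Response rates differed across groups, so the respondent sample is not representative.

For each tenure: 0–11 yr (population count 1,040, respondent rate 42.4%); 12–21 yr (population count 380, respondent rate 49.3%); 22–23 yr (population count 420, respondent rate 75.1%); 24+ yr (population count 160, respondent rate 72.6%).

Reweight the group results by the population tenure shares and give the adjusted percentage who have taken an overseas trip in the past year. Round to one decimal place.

Reweight to the known tenure distribution:
  0–11 yr: (1,040/2,000) × 42.4 = 22.048
  12–21 yr: (380/2,000) × 49.3 = 9.367
  22–23 yr: (420/2,000) × 75.1 = 15.771
  24+ yr: (160/2,000) × 72.6 = 5.808
Post-stratified estimate = 52.994 → 53.0%.

53.0%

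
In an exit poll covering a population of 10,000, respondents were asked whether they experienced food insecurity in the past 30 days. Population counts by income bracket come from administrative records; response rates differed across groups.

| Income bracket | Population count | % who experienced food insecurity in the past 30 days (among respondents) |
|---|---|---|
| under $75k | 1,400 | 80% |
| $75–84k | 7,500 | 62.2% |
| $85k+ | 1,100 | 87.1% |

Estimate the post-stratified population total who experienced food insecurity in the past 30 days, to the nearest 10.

6,740

Apply each group's respondent rate to its population count:
  under $75k: 1,400 × 80% = 1120
  $75–84k: 7,500 × 62.2% = 4665
  $85k+: 1,100 × 87.1% = 958.1
Estimated total = 6743.1 → 6,740.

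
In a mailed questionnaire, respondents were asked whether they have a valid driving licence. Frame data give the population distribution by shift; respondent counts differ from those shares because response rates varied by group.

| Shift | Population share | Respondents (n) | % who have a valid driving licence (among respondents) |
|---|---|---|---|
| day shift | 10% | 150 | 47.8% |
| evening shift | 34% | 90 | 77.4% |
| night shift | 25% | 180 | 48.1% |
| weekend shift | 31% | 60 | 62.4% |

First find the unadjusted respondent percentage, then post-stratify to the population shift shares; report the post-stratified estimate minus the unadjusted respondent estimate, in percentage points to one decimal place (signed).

+7.2 percentage points

Unadjusted (pooled respondent) estimate weights by respondent counts:
  (150/480)×47.8 + (90/480)×77.4 + (180/480)×48.1 + (60/480)×62.4 = 55.2875%
Post-stratifying to population shares instead:
  0.1×47.8 + 0.34×77.4 + 0.25×48.1 + 0.31×62.4 = 62.465%
Difference = 62.465 − 55.2875 = 7.1775 pp.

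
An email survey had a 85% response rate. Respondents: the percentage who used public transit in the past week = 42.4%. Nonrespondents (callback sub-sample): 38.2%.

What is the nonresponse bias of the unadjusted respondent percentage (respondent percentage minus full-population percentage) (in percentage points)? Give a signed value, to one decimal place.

+0.6 percentage points

Nonresponse fraction = 1 − 0.85 = 0.15.
Bias = (nonresponse fraction) × (respondent percentage − nonrespondent percentage)
     = 0.15 × (42.4 − 38.2) = 0.15 × 4.2 = 0.63.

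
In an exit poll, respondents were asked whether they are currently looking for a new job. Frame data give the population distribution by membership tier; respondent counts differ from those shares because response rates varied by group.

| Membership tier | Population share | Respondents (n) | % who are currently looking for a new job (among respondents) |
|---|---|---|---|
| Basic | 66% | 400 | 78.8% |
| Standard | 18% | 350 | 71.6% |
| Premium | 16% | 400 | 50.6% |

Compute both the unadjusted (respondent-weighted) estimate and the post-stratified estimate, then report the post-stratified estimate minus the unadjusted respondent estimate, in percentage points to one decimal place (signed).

+6.2 percentage points

Unadjusted (pooled respondent) estimate weights by respondent counts:
  (400/1150)×78.8 + (350/1150)×71.6 + (400/1150)×50.6 = 66.8%
Post-stratifying to population shares instead:
  0.66×78.8 + 0.18×71.6 + 0.16×50.6 = 72.992%
Difference = 72.992 − 66.8 = 6.192 pp.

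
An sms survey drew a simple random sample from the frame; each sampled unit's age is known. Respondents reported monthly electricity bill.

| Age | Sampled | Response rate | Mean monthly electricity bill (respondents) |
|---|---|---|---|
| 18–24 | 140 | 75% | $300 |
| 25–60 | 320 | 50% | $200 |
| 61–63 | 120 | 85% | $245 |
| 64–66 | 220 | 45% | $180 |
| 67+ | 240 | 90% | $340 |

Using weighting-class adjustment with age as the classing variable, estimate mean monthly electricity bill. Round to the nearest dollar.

With weight = n_sampled/n_responded per class, the weighted class total is n_sampled:
  18–24: 140 × 300 = 42,000
  25–60: 320 × 200 = 64,000
  61–63: 120 × 245 = 29,400
  64–66: 220 × 180 = 39,600
  67+: 240 × 340 = 81,600
Adjusted estimate = 256,600 / 1,040 = 246.731 → $247.

$247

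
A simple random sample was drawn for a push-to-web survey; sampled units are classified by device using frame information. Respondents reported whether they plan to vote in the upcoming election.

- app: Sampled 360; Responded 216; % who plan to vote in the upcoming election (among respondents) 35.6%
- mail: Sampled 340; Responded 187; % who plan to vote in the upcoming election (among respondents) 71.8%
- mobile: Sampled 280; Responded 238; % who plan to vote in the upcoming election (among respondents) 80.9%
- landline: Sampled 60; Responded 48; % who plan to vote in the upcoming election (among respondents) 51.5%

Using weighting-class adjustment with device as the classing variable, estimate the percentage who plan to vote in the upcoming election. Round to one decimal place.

60.5%

Response rates by class: app 216/360 = 60%, mail 187/340 = 55%, mobile 238/280 = 85%, landline 48/60 = 80%.
Inverse-response-rate weighting restores each class to its sampled count, so class totals weight by n_sampled:
  app: 360 × 35.6 = 12,816
  mail: 340 × 71.8 = 24,412
  mobile: 280 × 80.9 = 22,652
  landline: 60 × 51.5 = 3090
Adjusted estimate = 62,970 / 1,040 = 60.5481 → 60.5%.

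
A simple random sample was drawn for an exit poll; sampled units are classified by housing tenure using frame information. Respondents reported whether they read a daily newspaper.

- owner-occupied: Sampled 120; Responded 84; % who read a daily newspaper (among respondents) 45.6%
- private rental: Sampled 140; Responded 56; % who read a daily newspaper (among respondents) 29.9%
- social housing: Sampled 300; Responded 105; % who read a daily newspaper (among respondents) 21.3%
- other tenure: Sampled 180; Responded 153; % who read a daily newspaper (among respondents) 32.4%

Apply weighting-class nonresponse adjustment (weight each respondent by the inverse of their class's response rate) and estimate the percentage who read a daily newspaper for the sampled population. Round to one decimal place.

29.6%

Response rates by class: owner-occupied 84/120 = 70%, private rental 56/140 = 40%, social housing 105/300 = 35%, other tenure 153/180 = 85%.
Each respondent's weight = sampled/responded in their class; summing within a class gives n_sampled, so:
  owner-occupied: 120 × 45.6 = 5472
  private rental: 140 × 29.9 = 4186
  social housing: 300 × 21.3 = 6390
  other tenure: 180 × 32.4 = 5832
Adjusted estimate = 21,880 / 740 = 29.5676 → 29.6%.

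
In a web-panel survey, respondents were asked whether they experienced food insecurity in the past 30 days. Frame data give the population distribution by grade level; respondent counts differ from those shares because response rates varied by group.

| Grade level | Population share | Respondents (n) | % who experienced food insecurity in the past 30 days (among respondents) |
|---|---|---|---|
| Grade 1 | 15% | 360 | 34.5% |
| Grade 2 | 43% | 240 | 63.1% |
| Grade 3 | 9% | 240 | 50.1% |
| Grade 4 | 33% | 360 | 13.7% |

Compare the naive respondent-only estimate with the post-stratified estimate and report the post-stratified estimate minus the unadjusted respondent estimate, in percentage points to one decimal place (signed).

Naive respondent-only estimate (weights = respondent counts):
  (360/1200)×34.5 + (240/1200)×63.1 + (240/1200)×50.1 + (360/1200)×13.7 = 37.1%
Reweighting by population grade level shares:
  0.15×34.5 + 0.43×63.1 + 0.09×50.1 + 0.33×13.7 = 41.338%
Difference = 41.338 − 37.1 = 4.238 pp.

+4.2 percentage points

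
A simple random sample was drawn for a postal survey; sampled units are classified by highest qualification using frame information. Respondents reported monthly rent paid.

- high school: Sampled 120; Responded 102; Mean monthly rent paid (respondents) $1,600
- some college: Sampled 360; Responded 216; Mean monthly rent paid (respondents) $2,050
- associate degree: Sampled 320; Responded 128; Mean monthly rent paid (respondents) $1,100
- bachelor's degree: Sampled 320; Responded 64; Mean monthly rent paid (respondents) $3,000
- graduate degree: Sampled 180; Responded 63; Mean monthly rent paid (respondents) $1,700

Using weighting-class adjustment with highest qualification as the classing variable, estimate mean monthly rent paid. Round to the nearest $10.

$1,960

Class response rates: high school 102/120 = 85%, some college 216/360 = 60%, associate degree 128/320 = 40%, bachelor's degree 64/320 = 20%, graduate degree 63/180 = 35%.
Inverse-response-rate weighting restores each class to its sampled count, so class totals weight by n_sampled:
  high school: 120 × 1600 = 192,000
  some college: 360 × 2050 = 738,000
  associate degree: 320 × 1100 = 352,000
  bachelor's degree: 320 × 3000 = 960,000
  graduate degree: 180 × 1700 = 306,000
Adjusted estimate = 2,548,000 / 1,300 = 1960 → $1,960.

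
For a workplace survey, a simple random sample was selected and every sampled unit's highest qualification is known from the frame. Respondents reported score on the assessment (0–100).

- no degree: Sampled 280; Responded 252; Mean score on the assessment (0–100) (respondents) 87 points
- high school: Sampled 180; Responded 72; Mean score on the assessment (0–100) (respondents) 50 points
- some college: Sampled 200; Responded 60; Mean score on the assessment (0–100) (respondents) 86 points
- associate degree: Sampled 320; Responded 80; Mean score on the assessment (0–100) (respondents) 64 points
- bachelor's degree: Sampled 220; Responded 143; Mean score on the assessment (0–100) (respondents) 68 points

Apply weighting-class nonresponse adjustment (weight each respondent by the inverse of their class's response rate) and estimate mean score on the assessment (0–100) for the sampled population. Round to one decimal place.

71.7

Response rates by class: no degree 252/280 = 90%, high school 72/180 = 40%, some college 60/200 = 30%, associate degree 80/320 = 25%, bachelor's degree 143/220 = 65%.
Inverse-response-rate weighting restores each class to its sampled count, so class totals weight by n_sampled:
  no degree: 280 × 87 = 24,360
  high school: 180 × 50 = 9000
  some college: 200 × 86 = 17,200
  associate degree: 320 × 64 = 20,480
  bachelor's degree: 220 × 68 = 14,960
Adjusted estimate = 86,000 / 1,200 = 71.6667 → 71.7.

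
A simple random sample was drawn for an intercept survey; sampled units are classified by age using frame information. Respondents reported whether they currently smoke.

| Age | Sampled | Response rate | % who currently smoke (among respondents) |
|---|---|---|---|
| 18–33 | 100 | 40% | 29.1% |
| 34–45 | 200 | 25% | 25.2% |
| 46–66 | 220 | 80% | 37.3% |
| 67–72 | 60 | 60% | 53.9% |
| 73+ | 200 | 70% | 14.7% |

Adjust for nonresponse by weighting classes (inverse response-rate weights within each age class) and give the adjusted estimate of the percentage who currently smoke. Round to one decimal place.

28.6%

Each respondent's weight = sampled/responded in their class; summing within a class gives n_sampled, so:
  18–33: 100 × 29.1 = 2910
  34–45: 200 × 25.2 = 5040
  46–66: 220 × 37.3 = 8206
  67–72: 60 × 53.9 = 3234
  73+: 200 × 14.7 = 2940
Adjusted estimate = 22,330 / 780 = 28.6282 → 28.6%.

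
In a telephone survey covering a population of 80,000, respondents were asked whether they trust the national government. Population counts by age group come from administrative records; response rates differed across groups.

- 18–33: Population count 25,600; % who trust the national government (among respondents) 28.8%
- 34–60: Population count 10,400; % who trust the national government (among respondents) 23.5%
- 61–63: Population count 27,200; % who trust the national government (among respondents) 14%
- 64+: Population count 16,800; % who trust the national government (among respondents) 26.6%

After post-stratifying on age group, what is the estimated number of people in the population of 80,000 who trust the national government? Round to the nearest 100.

18,100

Apply each group's respondent rate to its population count:
  18–33: 25,600 × 28.8% = 7372.8
  34–60: 10,400 × 23.5% = 2444
  61–63: 27,200 × 14% = 3808
  64+: 16,800 × 26.6% = 4468.8
Estimated total = 18093.6 → 18,100.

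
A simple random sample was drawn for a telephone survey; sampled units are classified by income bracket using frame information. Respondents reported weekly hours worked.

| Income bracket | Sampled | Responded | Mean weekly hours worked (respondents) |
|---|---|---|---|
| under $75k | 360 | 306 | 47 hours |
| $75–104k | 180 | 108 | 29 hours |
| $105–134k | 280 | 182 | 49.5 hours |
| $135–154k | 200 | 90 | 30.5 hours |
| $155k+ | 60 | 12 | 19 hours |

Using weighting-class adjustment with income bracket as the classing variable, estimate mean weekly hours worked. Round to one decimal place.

40.0

Class response rates: under $75k 306/360 = 85%, $75–104k 108/180 = 60%, $105–134k 182/280 = 65%, $135–154k 90/200 = 45%, $155k+ 12/60 = 20%.
Weighting each respondent by the inverse class response rate inflates each class back to its sampled size, so the class weight is n_sampled:
  under $75k: 360 × 47 = 16,920
  $75–104k: 180 × 29 = 5220
  $105–134k: 280 × 49.5 = 13,860
  $135–154k: 200 × 30.5 = 6100
  $155k+: 60 × 19 = 1140
Adjusted estimate = 43,240 / 1,080 = 40.037 → 40.0.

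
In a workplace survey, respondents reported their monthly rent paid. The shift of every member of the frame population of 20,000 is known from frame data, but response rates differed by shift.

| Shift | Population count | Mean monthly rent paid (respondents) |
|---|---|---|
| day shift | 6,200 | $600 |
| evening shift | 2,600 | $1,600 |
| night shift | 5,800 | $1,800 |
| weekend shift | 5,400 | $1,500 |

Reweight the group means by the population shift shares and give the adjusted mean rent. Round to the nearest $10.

$1,320

Each cell contributes population-share × respondent value:
  day shift: (6,200/20,000) × 600 = 186
  evening shift: (2,600/20,000) × 1600 = 208
  night shift: (5,800/20,000) × 1800 = 522
  weekend shift: (5,400/20,000) × 1500 = 405
Post-stratified estimate = 1321 → $1,320.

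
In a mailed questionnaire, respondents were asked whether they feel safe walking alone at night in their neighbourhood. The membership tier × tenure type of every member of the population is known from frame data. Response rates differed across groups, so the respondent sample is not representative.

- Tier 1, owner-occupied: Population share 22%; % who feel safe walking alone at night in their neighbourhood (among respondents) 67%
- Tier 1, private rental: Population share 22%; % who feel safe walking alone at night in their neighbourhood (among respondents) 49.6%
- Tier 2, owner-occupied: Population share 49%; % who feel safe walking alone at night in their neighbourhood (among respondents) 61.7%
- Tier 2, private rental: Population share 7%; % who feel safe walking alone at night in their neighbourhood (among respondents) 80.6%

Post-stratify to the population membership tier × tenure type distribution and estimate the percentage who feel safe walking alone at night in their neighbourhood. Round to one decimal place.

61.5%

Post-stratification weights by population share, not respondent share:
  Tier 1, owner-occupied: 0.22 × 67 = 14.74
  Tier 1, private rental: 0.22 × 49.6 = 10.912
  Tier 2, owner-occupied: 0.49 × 61.7 = 30.233
  Tier 2, private rental: 0.07 × 80.6 = 5.642
Post-stratified estimate = 61.527 → 61.5%.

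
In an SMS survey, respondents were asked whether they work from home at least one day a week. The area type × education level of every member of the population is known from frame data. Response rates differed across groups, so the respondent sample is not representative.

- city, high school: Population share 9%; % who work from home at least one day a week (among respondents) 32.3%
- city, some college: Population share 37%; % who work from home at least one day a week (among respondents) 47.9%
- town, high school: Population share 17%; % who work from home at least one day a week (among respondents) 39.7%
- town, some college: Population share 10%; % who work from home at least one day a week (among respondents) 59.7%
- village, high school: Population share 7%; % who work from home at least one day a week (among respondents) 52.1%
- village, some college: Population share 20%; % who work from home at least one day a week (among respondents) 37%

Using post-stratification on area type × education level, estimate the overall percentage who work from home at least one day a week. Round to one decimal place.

44.4%

Reweight to the known area type × education level distribution:
  city, high school: 0.09 × 32.3 = 2.907
  city, some college: 0.37 × 47.9 = 17.723
  town, high school: 0.17 × 39.7 = 6.749
  town, some college: 0.1 × 59.7 = 5.97
  village, high school: 0.07 × 52.1 = 3.647
  village, some college: 0.2 × 37 = 7.4
Post-stratified estimate = 44.396 → 44.4%.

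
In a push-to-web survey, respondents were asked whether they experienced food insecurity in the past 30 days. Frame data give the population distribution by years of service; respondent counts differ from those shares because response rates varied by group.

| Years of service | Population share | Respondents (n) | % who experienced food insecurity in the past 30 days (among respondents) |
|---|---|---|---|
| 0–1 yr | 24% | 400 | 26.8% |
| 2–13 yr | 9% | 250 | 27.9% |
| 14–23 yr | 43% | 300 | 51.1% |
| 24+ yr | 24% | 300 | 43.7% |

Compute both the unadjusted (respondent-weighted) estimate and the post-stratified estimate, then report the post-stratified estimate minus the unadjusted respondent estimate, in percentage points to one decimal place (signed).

+4.5 percentage points

Unadjusted (pooled respondent) estimate weights by respondent counts:
  (400/1250)×26.8 + (250/1250)×27.9 + (300/1250)×51.1 + (300/1250)×43.7 = 36.908%
Post-stratified estimate weights by population shares:
  0.24×26.8 + 0.09×27.9 + 0.43×51.1 + 0.24×43.7 = 41.404%
Difference = 41.404 − 36.908 = 4.496 pp.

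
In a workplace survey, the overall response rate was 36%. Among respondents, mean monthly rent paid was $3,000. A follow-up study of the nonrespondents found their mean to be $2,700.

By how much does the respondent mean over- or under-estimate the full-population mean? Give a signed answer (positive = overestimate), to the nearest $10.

Nonresponse fraction = 1 − 0.36 = 0.64.
Bias = (nonresponse fraction) × (respondent mean − nonrespondent mean)
     = 0.64 × (3000 − 2700) = 0.64 × 300 = 192.

+$190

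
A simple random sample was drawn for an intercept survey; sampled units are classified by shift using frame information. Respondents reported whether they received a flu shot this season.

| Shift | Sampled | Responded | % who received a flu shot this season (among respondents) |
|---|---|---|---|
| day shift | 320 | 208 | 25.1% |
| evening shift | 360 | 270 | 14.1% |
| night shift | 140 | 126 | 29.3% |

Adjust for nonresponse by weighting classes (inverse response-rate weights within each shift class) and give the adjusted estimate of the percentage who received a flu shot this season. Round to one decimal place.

21.0%

Class response rates: day shift 208/320 = 65%, evening shift 270/360 = 75%, night shift 126/140 = 90%.
With weight = n_sampled/n_responded per class, the weighted class total is n_sampled:
  day shift: 320 × 25.1 = 8032
  evening shift: 360 × 14.1 = 5076
  night shift: 140 × 29.3 = 4102
Adjusted estimate = 17,210 / 820 = 20.9878 → 21.0%.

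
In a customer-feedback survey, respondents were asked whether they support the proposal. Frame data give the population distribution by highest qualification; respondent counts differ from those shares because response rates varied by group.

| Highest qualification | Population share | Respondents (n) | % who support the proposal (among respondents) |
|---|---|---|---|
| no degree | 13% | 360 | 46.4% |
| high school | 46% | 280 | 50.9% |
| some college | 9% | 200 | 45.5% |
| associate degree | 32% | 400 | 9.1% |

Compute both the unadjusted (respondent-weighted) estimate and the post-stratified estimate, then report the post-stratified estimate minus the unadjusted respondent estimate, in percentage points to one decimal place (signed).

+1.2 percentage points

Naive respondent-only estimate (weights = respondent counts):
  (360/1240)×46.4 + (280/1240)×50.9 + (200/1240)×45.5 + (400/1240)×9.1 = 35.2387%
Post-stratified estimate weights by population shares:
  0.13×46.4 + 0.46×50.9 + 0.09×45.5 + 0.32×9.1 = 36.453%
Difference = 36.453 − 35.2387 = 1.2143 pp.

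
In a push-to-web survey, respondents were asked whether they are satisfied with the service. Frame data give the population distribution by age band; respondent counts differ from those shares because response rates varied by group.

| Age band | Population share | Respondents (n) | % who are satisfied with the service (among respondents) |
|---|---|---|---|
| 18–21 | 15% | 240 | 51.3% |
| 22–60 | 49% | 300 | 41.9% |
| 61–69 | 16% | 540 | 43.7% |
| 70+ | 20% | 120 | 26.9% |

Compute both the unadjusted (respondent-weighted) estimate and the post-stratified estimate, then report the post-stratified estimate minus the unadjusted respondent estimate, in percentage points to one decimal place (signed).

Unadjusted (pooled respondent) estimate weights by respondent counts:
  (240/1200)×51.3 + (300/1200)×41.9 + (540/1200)×43.7 + (120/1200)×26.9 = 43.09%
Post-stratifying to population shares instead:
  0.15×51.3 + 0.49×41.9 + 0.16×43.7 + 0.2×26.9 = 40.598%
Difference = 40.598 − 43.09 = -2.492 pp.

-2.5 percentage points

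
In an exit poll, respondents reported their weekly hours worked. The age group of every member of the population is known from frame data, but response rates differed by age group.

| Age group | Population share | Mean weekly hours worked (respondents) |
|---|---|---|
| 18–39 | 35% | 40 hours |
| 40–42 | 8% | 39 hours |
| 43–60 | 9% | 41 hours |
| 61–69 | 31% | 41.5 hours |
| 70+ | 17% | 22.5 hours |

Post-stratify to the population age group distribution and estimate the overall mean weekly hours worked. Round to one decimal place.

37.5

Each cell contributes population-share × respondent value:
  18–39: 0.35 × 40 = 14
  40–42: 0.08 × 39 = 3.12
  43–60: 0.09 × 41 = 3.69
  61–69: 0.31 × 41.5 = 12.865
  70+: 0.17 × 22.5 = 3.825
Post-stratified estimate = 37.5 → 37.5.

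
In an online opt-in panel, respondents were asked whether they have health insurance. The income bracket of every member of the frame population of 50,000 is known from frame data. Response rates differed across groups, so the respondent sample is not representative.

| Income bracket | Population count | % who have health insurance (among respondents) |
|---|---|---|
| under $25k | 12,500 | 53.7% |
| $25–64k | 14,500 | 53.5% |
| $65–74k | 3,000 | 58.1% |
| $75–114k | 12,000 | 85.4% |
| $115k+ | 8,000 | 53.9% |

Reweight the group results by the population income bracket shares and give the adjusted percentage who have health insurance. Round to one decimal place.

61.5%

Post-stratification weights by population share, not respondent share:
  under $25k: (12,500/50,000) × 53.7 = 13.425
  $25–64k: (14,500/50,000) × 53.5 = 15.515
  $65–74k: (3,000/50,000) × 58.1 = 3.486
  $75–114k: (12,000/50,000) × 85.4 = 20.496
  $115k+: (8,000/50,000) × 53.9 = 8.624
Post-stratified estimate = 61.546 → 61.5%.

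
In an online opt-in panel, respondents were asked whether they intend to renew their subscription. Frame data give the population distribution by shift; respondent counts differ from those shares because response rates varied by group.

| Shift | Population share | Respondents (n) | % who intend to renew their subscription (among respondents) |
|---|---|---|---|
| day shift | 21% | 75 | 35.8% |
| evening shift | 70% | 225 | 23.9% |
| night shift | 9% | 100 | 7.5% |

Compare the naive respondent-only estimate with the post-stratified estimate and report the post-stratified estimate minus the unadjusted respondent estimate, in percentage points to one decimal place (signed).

+2.9 percentage points

Unadjusted (pooled respondent) estimate weights by respondent counts:
  (75/400)×35.8 + (225/400)×23.9 + (100/400)×7.5 = 22.0312%
Post-stratified estimate weights by population shares:
  0.21×35.8 + 0.7×23.9 + 0.09×7.5 = 24.923%
Difference = 24.923 − 22.0312 = 2.8917 pp.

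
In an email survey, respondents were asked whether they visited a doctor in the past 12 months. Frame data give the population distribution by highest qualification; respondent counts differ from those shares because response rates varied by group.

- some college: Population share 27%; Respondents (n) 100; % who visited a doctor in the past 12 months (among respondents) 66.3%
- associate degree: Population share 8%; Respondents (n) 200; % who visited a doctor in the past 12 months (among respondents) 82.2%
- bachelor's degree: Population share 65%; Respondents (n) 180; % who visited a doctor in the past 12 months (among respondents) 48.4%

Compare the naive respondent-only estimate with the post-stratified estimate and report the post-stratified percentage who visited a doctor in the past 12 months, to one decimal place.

55.9%

Naive respondent-only estimate (weights = respondent counts):
  (100/480)×66.3 + (200/480)×82.2 + (180/480)×48.4 = 66.2125%
Post-stratified estimate weights by population shares:
  0.27×66.3 + 0.08×82.2 + 0.65×48.4 = 55.937%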